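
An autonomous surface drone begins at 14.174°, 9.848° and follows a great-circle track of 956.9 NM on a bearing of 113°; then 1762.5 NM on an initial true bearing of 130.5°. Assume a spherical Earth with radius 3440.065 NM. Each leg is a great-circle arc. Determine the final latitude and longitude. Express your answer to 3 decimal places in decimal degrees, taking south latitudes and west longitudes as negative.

latitude -11.599°, longitude 46.987°

Apply the spherical direct solution leg by leg, carrying full precision between legs.
Leg 1: from (14.174°, 9.848°), δ = 956.9/3440.065 = 0.278163 rad, θ = 113° → φ = 7.552°, λ = 24.620°.
Leg 2: from (7.552°, 24.620°), δ = 1762.5/3440.065 = 0.512345 rad, θ = 130.5° → φ = -11.599°, λ = 46.987°.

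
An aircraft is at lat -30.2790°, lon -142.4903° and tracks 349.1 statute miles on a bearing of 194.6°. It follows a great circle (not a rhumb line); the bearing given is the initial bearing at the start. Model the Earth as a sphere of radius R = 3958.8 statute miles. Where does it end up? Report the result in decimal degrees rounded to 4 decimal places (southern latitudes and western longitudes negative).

Central angle δ = d/R = 0.088183 rad.
With φ₁ = -30.2790° = -0.528468 rad and θ = 194.6° = 3.396411 rad:
Applying the spherical law of cosines for sides, sin φ₂ = sin φ₁ cos δ + cos φ₁ sin δ cos θ = -0.575851, so φ₂ = -35.1592°.
Δλ = atan2( sin θ sin δ cos φ₁ , cos δ − sin φ₁ sin φ₂ ) = atan2(-0.019171, 0.705764) = -0.027157 rad = -1.5560°.
λ₂ = λ₁ + Δλ = -144.0463°.

latitude -35.1592°, longitude -144.0463°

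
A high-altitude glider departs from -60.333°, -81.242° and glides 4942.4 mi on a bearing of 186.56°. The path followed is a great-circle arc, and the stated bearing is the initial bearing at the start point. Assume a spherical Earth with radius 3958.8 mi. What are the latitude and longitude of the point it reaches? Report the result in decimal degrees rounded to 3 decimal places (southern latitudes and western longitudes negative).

latitude -47.872°, longitude 108.054°

Central angle δ = d/R = 1.248459 rad.
With φ₁ = -60.333° = -1.053009 rad and θ = 186.56° = 3.256086 rad:
sin φ₂ = sin φ₁ cos δ + cos φ₁ sin δ cos θ = (-0.868917)(0.316784) + (0.494958)(0.948498)(-0.993453) = -0.741652
φ₂ = asin(-0.741652) = -0.835530 rad = -47.872°.
Then Δλ = atan2(-0.053634, -0.327650) = -2.979340 rad, from sin θ sin δ cos φ₁ over cos δ − sin φ₁ sin φ₂.
λ₂ = -81.242° + -170.704° = -251.946°, normalized to (−180°, 180°] → 108.054°.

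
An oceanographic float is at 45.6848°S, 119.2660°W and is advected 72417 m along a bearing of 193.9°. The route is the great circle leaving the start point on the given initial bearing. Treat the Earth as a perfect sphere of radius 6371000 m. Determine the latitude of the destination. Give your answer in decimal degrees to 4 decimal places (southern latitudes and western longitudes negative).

latitude -46.3168°

δ = 72417/6371000 = 0.011367 rad (0.6513°).
With φ₁ = -45.6848° = -0.797350 rad and θ = 193.9° = 3.384193 rad:
Applying the spherical law of cosines for sides, sin φ₂ = sin φ₁ cos δ + cos φ₁ sin δ cos θ = -0.723169, so φ₂ = -46.3168°.
Δλ = atan2( sin θ sin δ cos φ₁ , cos δ − sin φ₁ sin φ₂ ) = atan2(-0.001908, 0.482502) = -0.003953 rad = -0.2265°.
Hence λ₂ = -119.2660° + -0.2265° = -119.4925°.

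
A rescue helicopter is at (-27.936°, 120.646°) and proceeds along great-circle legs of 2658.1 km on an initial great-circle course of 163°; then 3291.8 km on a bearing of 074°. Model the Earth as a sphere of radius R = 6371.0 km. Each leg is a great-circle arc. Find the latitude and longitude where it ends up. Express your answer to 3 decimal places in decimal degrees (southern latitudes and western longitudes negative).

latitude -35.682°, longitude 167.136°

Apply the spherical direct solution leg by leg, carrying full precision between legs.
Leg 1: from (-27.936°, 120.646°), δ = 2658.1/6371 = 0.417219 rad, θ = 163° → φ = -50.413°, λ = 131.360°.
Leg 2: from (-50.413°, 131.360°), δ = 3291.8/6371 = 0.516685 rad, θ = 74° → φ = -35.682°, λ = 167.136°.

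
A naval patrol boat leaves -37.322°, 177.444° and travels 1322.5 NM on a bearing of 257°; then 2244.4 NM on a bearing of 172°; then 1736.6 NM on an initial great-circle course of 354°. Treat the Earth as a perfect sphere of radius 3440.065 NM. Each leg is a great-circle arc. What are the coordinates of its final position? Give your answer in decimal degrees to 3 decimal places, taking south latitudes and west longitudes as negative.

latitude -46.425°, longitude 164.635°

Apply the spherical direct solution leg by leg, carrying full precision between legs.
Leg 1: from (-37.322°, 177.444°), δ = 1322.5/3440.065 = 0.384440 rad, θ = 257° → φ = -38.986°, λ = 149.402°.
Leg 2: from (-38.986°, 149.402°), δ = 2244.4/3440.065 = 0.652430 rad, θ = 172° → φ = -75.293°, λ = 168.841°.
Leg 3: from (-75.293°, 168.841°), δ = 1736.6/3440.065 = 0.504816 rad, θ = 354° → φ = -46.425°, λ = 164.635°.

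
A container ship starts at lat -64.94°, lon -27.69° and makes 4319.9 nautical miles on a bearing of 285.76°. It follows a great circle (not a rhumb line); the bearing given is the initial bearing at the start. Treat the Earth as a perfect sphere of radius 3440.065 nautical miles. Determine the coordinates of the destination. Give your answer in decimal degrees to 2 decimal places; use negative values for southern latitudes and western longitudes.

latitude -9.86°, longitude -95.93°

δ = 4319.9/3440.065 = 1.255761 rad (71.9498°).
With φ₁ = -64.94° = -1.133417 rad and θ = 285.76° = 4.987453 rad:
sin φ₂ = sin φ₁ cos δ + cos φ₁ sin δ cos θ = (-0.905865)(0.309850) + (0.423567)(0.950785)(0.271608) = -0.171300
φ₂ = asin(-0.171300) = -0.172149 rad = -9.86°.
For the longitude increment, Δλ = atan2( sin θ sin δ cos φ₁, cos δ − sin φ₁ sin φ₂ ) = atan2(-0.387582, 0.154676) = -68.24°.
λ₂ = -27.69° + -68.24° = -95.93°.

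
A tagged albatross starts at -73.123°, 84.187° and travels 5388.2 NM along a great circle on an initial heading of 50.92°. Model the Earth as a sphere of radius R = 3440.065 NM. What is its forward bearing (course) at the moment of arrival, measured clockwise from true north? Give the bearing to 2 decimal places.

The arc subtends δ = 5388.2/3440.065 = 1.566308 rad at the centre.
Converting: φ₁ = -1.276237 rad, θ = 0.888722 rad.
sin φ₂ = sin φ₁ cos δ + cos φ₁ sin δ cos θ = (-0.956930)(0.004489) + (0.290318)(0.999990)(0.630405) = 0.178721
φ₂ = asin(0.178721) = 0.179686 rad = 10.295°.
Δλ = atan2( sin θ sin δ cos φ₁ , cos δ − sin φ₁ sin φ₂ ) = atan2(0.225362, 0.175512) = 0.909116 rad = 52.089°.
λ₂ = λ₁ + Δλ = 136.276°.
The forward bearing on arrival equals the back-azimuth from the destination plus 180°.
Back-azimuth from P₂ (10.30°, 136.28°) to P₁ (-73.12°, 84.19°), with Δλ' = λ₁ − λ₂ = -52.09°: atan2( sin Δλ' cos φ₁ , cos φ₂ sin φ₁ − sin φ₂ cos φ₁ cos Δλ' ) = 193.24°.
Final bearing = (193.24° + 180°) mod 360° = 13.24°.

final bearing 13.24°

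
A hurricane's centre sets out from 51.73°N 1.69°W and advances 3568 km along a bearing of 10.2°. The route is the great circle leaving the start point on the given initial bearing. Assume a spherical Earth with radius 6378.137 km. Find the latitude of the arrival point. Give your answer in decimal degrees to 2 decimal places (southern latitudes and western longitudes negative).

latitude 81.46°

Central angle δ = d/R = 0.559411 rad.
With φ₁ = 51.73° = 0.902859 rad and θ = 10.2° = 0.178024 rad:
Applying the spherical law of cosines for sides, sin φ₂ = sin φ₁ cos δ + cos φ₁ sin δ cos θ = 0.988922, so φ₂ = 81.46°.
Δλ = atan2( sin θ sin δ cos φ₁ , cos δ − sin φ₁ sin φ₂ ) = atan2(0.058206, 0.071164) = 0.685567 rad = 39.28°.
λ₂ = -1.69° + 39.28° = 37.59°.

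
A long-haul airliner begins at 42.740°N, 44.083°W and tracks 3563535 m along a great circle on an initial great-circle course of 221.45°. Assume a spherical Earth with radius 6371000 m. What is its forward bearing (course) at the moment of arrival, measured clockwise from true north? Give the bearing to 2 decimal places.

final bearing 210.46°

Angular distance δ = d/R = 3563535 / 6371000 = 0.559337 rad.
Converting: φ₁ = 0.745954 rad, θ = 3.865032 rad.
Applying the spherical law of cosines for sides, sin φ₂ = sin φ₁ cos δ + cos φ₁ sin δ cos θ = 0.283145, so φ₂ = 16.448°.
Δλ = atan2( sin θ sin δ cos φ₁ , cos δ − sin φ₁ sin φ₂ ) = atan2(-0.257976, 0.655444) = -0.374968 rad = -21.484°.
λ₂ = -44.083° + -21.484° = -65.567°.
The forward bearing on arrival equals the back-azimuth from the destination plus 180°.
Back-azimuth from P₂ (16.45°, -65.57°) to P₁ (42.74°, -44.08°), with Δλ' = λ₁ − λ₂ = 21.48°: atan2( sin Δλ' cos φ₁ , cos φ₂ sin φ₁ − sin φ₂ cos φ₁ cos Δλ' ) = 30.46°.
Final bearing = (30.46° + 180°) mod 360° = 210.46°.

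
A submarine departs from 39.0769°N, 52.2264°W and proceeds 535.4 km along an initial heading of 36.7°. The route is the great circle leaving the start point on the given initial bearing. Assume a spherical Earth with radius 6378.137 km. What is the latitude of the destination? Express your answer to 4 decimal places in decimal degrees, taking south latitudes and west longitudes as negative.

latitude 42.8694°

Central angle δ = d/R = 0.083943 rad.
Start latitude φ₁ = 0.682021 rad; initial bearing θ = 0.640536 rad.
sin φ₂ = sin φ₁ cos δ + cos φ₁ sin δ cos θ = (0.630363)(0.996479) + (0.776301)(0.083844)(0.801776) = 0.680330
φ₂ = asin(0.680330) = 0.748212 rad = 42.8694°.
For the longitude increment, Δλ = atan2( sin θ sin δ cos φ₁, cos δ − sin φ₁ sin φ₂ ) = atan2(0.038899, 0.567624) = 3.9203°.
λ₂ = λ₁ + Δλ = -48.3061°.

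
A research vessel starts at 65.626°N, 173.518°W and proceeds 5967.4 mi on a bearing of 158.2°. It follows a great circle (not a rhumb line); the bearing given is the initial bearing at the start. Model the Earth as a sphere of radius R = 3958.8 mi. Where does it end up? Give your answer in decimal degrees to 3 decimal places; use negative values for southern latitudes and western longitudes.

Angular distance δ = d/R = 5967.4 / 3958.8 = 1.507376 rad.
Converting: φ₁ = 1.145390 rad, θ = 2.761111 rad.
Applying the spherical law of cosines for sides, sin φ₂ = sin φ₁ cos δ + cos φ₁ sin δ cos θ = -0.324678, so φ₂ = -18.946°.
Then Δλ = atan2(0.152952, 0.359118) = 0.402641 rad, from sin θ sin δ cos φ₁ over cos δ − sin φ₁ sin φ₂.
Hence λ₂ = -173.518° + 23.070° = -150.448°.

latitude -18.946°, longitude -150.448°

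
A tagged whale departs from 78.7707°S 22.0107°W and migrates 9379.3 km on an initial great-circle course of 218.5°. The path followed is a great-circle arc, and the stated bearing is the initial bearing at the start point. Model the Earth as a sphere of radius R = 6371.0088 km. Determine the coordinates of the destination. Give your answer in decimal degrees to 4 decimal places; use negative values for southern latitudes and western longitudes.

latitude -14.3727°, longitude -162.2557°

Angular distance δ = d/R = 9379.3 / 6371.0088 = 1.472184 rad.
Converting: φ₁ = -1.374808 rad, θ = 3.813544 rad.
sin φ₂ = sin φ₁ cos δ + cos φ₁ sin δ cos θ = (-0.980856)(0.098452) + (0.194736)(0.995142)(-0.782608) = -0.248229
φ₂ = asin(-0.248229) = -0.250852 rad = -14.3727°.
For the longitude increment, Δλ = atan2( sin θ sin δ cos φ₁, cos δ − sin φ₁ sin φ₂ ) = atan2(-0.120637, -0.145025) = -140.2450°.
λ₂ = λ₁ + Δλ = -162.2557°.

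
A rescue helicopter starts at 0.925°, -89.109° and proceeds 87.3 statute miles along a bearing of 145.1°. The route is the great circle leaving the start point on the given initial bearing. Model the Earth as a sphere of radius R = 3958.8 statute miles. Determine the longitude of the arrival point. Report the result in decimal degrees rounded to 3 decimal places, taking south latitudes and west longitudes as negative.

longitude -88.386°

The arc subtends δ = 87.3/3958.8 = 0.022052 rad at the centre.
Converting: φ₁ = 0.016144 rad, θ = 2.532473 rad.
sin φ₂ = sin φ₁ cos δ + cos φ₁ sin δ cos θ = (0.016144)(0.999757) + (0.999870)(0.022050)(-0.820152) = -0.001943
φ₂ = asin(-0.001943) = -0.001943 rad = -0.111°.
For the longitude increment, Δλ = atan2( sin θ sin δ cos φ₁, cos δ − sin φ₁ sin φ₂ ) = atan2(0.012614, 0.999788) = 0.723°.
Hence λ₂ = -89.109° + 0.723° = -88.386°.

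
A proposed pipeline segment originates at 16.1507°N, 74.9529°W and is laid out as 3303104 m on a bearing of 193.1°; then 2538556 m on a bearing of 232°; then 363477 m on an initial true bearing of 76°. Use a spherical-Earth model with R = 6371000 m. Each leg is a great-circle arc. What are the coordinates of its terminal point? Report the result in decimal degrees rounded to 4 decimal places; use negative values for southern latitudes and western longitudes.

Apply the spherical direct solution leg by leg, carrying full precision between legs.
Leg 1: from (16.1507°, -74.9529°), δ = 3303104/6371000 = 0.518459 rad, θ = 193.1° → φ = -12.8259°, λ = -81.5675°.
Leg 2: from (-12.8259°, -81.5675°), δ = 2538556/6371000 = 0.398455 rad, θ = 232° → φ = -25.9452°, λ = -101.4451°.
Leg 3: from (-25.9452°, -101.4451°), δ = 363477/6371000 = 0.057052 rad, θ = 76° → φ = -25.1124°, λ = -97.9420°.

latitude -25.1124°, longitude -97.9420°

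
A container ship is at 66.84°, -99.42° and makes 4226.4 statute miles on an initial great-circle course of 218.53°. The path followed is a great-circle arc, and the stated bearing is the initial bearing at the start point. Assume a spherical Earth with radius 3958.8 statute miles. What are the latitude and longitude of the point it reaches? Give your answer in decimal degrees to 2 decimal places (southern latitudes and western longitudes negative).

latitude 10.01°, longitude -133.07°

δ = 4226.4/3958.8 = 1.067596 rad (61.1688°).
Converting: φ₁ = 1.166578 rad, θ = 3.814068 rad.
Destination latitude: φ₂ = arcsin( sin φ₁ cos δ + cos φ₁ sin δ cos θ ) = arcsin(0.173835) = 10.01°.
Δλ = atan2( sin θ sin δ cos φ₁ , cos δ − sin φ₁ sin φ₂ ) = atan2(-0.214627, 0.322406) = -0.587337 rad = -33.65°.
Hence λ₂ = -99.42° + -33.65° = -133.07°.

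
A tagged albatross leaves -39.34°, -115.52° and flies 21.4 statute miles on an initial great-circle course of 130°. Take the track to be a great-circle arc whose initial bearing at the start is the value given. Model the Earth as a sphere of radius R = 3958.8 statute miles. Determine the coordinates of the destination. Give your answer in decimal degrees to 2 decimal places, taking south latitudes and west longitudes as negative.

latitude -39.54°, longitude -115.21°

The arc subtends δ = 21.4/3958.8 = 0.005406 rad at the centre.
Converting: φ₁ = -0.686613 rad, θ = 2.268928 rad.
Destination latitude: φ₂ = arcsin( sin φ₁ cos δ + cos φ₁ sin δ cos θ ) = arcsin(-0.636599) = -39.54°.
Δλ = atan2( sin θ sin δ cos φ₁ , cos δ − sin φ₁ sin φ₂ ) = atan2(0.003203, 0.596432) = 0.005370 rad = 0.31°.
λ₂ = -115.52° + 0.31° = -115.21°.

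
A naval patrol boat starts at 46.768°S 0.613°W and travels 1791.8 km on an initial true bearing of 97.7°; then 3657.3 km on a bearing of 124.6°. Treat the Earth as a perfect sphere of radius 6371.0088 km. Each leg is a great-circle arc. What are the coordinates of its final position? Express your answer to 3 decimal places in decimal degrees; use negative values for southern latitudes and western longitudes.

Apply the spherical direct solution leg by leg, carrying full precision between legs.
Leg 1: from (-46.768°, -0.613°), δ = 1791.8/6371.0088 = 0.281243 rad, θ = 97.7° → φ = -46.505°, λ = 22.941°.
Leg 2: from (-46.505°, 22.941°), δ = 3657.3/6371.0088 = 0.574054 rad, θ = 124.6° → φ = -55.225°, λ = 74.542°.

latitude -55.225°, longitude 74.542°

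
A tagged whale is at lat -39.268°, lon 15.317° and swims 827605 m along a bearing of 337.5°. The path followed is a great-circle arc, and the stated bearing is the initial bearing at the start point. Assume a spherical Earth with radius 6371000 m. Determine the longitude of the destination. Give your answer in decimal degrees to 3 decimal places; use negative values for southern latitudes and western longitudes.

longitude 11.953°

δ = 827605/6371000 = 0.129902 rad (7.4428°).
Start latitude φ₁ = -0.685356 rad; initial bearing θ = 5.890486 rad.
Applying the spherical law of cosines for sides, sin φ₂ = sin φ₁ cos δ + cos φ₁ sin δ cos θ = -0.534963, so φ₂ = -32.341°.
Δλ = atan2( sin θ sin δ cos φ₁ , cos δ − sin φ₁ sin φ₂ ) = atan2(-0.038378, 0.652971) = -0.058707 rad = -3.364°.
λ₂ = 15.317° + -3.364° = 11.953°.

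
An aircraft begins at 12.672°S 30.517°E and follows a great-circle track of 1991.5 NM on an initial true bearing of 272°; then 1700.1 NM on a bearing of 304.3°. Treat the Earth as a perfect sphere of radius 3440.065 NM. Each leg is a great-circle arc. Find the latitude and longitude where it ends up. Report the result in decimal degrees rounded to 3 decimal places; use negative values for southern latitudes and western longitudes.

Apply the spherical direct solution leg by leg, carrying full precision between legs.
Leg 1: from (-12.672°, 30.517°), δ = 1991.5/3440.065 = 0.578913 rad, θ = 272° → φ = -9.497°, λ = -3.151°.
Leg 2: from (-9.497°, -3.151°), δ = 1700.1/3440.065 = 0.494206 rad, θ = 304.3° → φ = 6.799°, λ = -26.393°.

latitude 6.799°, longitude -26.393°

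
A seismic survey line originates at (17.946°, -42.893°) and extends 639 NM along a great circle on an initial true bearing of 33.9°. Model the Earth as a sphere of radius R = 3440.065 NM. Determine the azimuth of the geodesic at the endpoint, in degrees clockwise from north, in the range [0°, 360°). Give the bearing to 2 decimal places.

The arc subtends δ = 639/3440.065 = 0.185752 rad at the centre.
With φ₁ = 17.946° = 0.313217 rad and θ = 33.9° = 0.591667 rad:
sin φ₂ = sin φ₁ cos δ + cos φ₁ sin δ cos θ = (0.308121)(0.982798) + (0.951347)(0.184686)(0.830012) = 0.448654
φ₂ = asin(0.448654) = 0.465258 rad = 26.657°.
Then Δλ = atan2(0.097996, 0.844558) = 0.115516 rad, from sin θ sin δ cos φ₁ over cos δ − sin φ₁ sin φ₂.
λ₂ = -42.893° + 6.619° = -36.274°.
The forward bearing on arrival equals the back-azimuth from the destination plus 180°.
Back-azimuth from P₂ (26.66°, -36.27°) to P₁ (17.95°, -42.89°), with Δλ' = λ₁ − λ₂ = -6.62°: atan2( sin Δλ' cos φ₁ , cos φ₂ sin φ₁ − sin φ₂ cos φ₁ cos Δλ' ) = 216.42°.
Final bearing = (216.42° + 180°) mod 360° = 36.42°.

final bearing 36.42°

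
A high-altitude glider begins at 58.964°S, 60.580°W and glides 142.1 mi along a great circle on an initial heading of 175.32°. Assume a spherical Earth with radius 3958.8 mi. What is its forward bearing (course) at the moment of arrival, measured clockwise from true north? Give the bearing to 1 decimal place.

δ = 142.1/3958.8 = 0.035895 rad (2.0566°).
With φ₁ = -58.964° = -1.029116 rad and θ = 175.32° = 3.059911 rad:
sin φ₂ = sin φ₁ cos δ + cos φ₁ sin δ cos θ = (-0.856844)(0.999356) + (0.515577)(0.035887)(-0.996666) = -0.874732
φ₂ = asin(-0.874732) = -1.064883 rad = -61.013°.
Δλ = atan2( sin θ sin δ cos φ₁ , cos δ − sin φ₁ sin φ₂ ) = atan2(0.001510, 0.249847) = 0.006042 rad = 0.346°.
λ₂ = -60.580° + 0.346° = -60.234°.
The forward bearing on arrival equals the back-azimuth from the destination plus 180°.
Back-azimuth from P₂ (-61.0°, -60.2°) to P₁ (-59.0°, -60.6°), with Δλ' = λ₁ − λ₂ = -0.3°: atan2( sin Δλ' cos φ₁ , cos φ₂ sin φ₁ − sin φ₂ cos φ₁ cos Δλ' ) = 355.0°.
Final bearing = (355.0° + 180°) mod 360° = 175.0°.

final bearing 175.0°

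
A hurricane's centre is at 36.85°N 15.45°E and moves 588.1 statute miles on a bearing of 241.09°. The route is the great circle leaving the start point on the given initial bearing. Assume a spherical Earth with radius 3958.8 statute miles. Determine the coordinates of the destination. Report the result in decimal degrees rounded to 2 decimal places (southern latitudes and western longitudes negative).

Central angle δ = d/R = 0.148555 rad.
With φ₁ = 36.85° = 0.643154 rad and θ = 241.09° = 4.207814 rad:
Destination latitude: φ₂ = arcsin( sin φ₁ cos δ + cos φ₁ sin δ cos θ ) = arcsin(0.535860) = 32.40°.
Then Δλ = atan2(-0.103679, 0.667619) = -0.154065 rad, from sin θ sin δ cos φ₁ over cos δ − sin φ₁ sin φ₂.
λ₂ = 15.45° + -8.83° = 6.62°.

latitude 32.40°, longitude 6.62°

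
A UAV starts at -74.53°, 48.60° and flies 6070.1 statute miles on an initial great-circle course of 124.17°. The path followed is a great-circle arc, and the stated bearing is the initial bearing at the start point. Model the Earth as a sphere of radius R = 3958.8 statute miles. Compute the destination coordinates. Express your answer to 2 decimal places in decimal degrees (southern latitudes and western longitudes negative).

latitude -10.71°, longitude 171.31°

The arc subtends δ = 6070.1/3958.8 = 1.533318 rad at the centre.
With φ₁ = -74.53° = -1.300794 rad and θ = 124.17° = 2.167175 rad:
Applying the spherical law of cosines for sides, sin φ₂ = sin φ₁ cos δ + cos φ₁ sin δ cos θ = -0.185818, so φ₂ = -10.71°.
For the longitude increment, Δλ = atan2( sin θ sin δ cos φ₁, cos δ − sin φ₁ sin φ₂ ) = atan2(0.220534, -0.141616) = 122.71°.
λ₂ = 48.60° + 122.71° = 171.31°.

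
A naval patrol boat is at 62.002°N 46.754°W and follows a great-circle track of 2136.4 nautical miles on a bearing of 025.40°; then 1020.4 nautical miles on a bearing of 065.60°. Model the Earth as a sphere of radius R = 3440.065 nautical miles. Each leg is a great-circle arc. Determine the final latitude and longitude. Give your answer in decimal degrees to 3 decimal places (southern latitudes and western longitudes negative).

latitude 72.639°, longitude 124.637°

Apply the spherical direct solution leg by leg, carrying full precision between legs.
Leg 1: from (62.002°, -46.754°), δ = 2136.4/3440.065 = 0.621035 rad, θ = 25.4° → φ = 74.763°, λ = 61.501°.
Leg 2: from (74.763°, 61.501°), δ = 1020.4/3440.065 = 0.296622 rad, θ = 65.6° → φ = 72.639°, λ = 124.637°.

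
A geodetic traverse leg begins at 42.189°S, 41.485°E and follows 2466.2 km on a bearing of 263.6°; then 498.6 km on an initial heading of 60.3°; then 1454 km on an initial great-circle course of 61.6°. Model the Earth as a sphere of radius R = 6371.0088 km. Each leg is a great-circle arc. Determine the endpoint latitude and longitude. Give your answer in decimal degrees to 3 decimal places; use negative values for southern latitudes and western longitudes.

latitude -31.421°, longitude 30.251°

Apply the spherical direct solution leg by leg, carrying full precision between legs.
Leg 1: from (-42.189°, 41.485°), δ = 2466.2/6371.0088 = 0.387097 rad, θ = 263.6° → φ = -40.773°, λ = 11.790°.
Leg 2: from (-40.773°, 11.790°), δ = 498.6/6371.0088 = 0.078261 rad, θ = 60.3° → φ = -38.443°, λ = 16.765°.
Leg 3: from (-38.443°, 16.765°), δ = 1454/6371.0088 = 0.228221 rad, θ = 61.6° → φ = -31.421°, λ = 30.251°.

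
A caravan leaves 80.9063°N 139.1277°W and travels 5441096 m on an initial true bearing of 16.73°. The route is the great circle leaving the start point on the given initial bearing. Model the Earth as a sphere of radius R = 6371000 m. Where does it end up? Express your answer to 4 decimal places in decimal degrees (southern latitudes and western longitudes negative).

Angular distance δ = d/R = 5441096 / 6371000 = 0.854041 rad.
With φ₁ = 80.9063° = 1.412081 rad and θ = 16.73° = 0.291994 rad:
Applying the spherical law of cosines for sides, sin φ₂ = sin φ₁ cos δ + cos φ₁ sin δ cos θ = 0.762801, so φ₂ = 49.7118°.
Then Δλ = atan2(0.034302, -0.096272) = 2.799316 rad, from sin θ sin δ cos φ₁ over cos δ − sin φ₁ sin φ₂.
λ₂ = λ₁ + Δλ = 21.2613°.

latitude 49.7118°, longitude 21.2613°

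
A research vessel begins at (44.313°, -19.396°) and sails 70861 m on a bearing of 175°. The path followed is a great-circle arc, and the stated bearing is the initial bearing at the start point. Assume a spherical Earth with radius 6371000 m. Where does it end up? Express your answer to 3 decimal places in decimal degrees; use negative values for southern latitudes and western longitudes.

latitude 43.678°, longitude -19.319°

Central angle δ = d/R = 0.011122 rad.
Converting: φ₁ = 0.773408 rad, θ = 3.054326 rad.
sin φ₂ = sin φ₁ cos δ + cos φ₁ sin δ cos θ = (0.698578)(0.999938) + (0.715534)(0.011122)(-0.996195) = 0.690606
φ₂ = asin(0.690606) = 0.762327 rad = 43.678°.
For the longitude increment, Δλ = atan2( sin θ sin δ cos φ₁, cos δ − sin φ₁ sin φ₂ ) = atan2(0.000694, 0.517496) = 0.077°.
Hence λ₂ = -19.396° + 0.077° = -19.319°.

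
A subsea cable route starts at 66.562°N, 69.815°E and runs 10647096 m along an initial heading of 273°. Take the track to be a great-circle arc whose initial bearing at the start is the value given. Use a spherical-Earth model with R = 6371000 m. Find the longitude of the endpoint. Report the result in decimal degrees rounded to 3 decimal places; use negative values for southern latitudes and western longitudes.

longitude -25.226°

Central angle δ = d/R = 1.671181 rad.
With φ₁ = 66.562° = 1.161726 rad and θ = 273° = 4.764749 rad:
sin φ₂ = sin φ₁ cos δ + cos φ₁ sin δ cos θ = (0.917491)(-0.100216) + (0.397756)(0.994966)(0.052336) = -0.071236
φ₂ = asin(-0.071236) = -0.071296 rad = -4.085°.
Then Δλ = atan2(-0.395212, -0.034858) = -1.658771 rad, from sin θ sin δ cos φ₁ over cos δ − sin φ₁ sin φ₂.
λ₂ = λ₁ + Δλ = -25.226°.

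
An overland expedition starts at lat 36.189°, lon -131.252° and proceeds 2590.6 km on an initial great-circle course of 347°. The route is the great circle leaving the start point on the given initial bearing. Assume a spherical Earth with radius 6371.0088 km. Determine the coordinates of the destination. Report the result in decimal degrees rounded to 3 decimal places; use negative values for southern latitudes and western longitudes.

latitude 58.576°, longitude -141.077°

Angular distance δ = d/R = 2590.6 / 6371.0088 = 0.406623 rad.
With φ₁ = 36.189° = 0.631617 rad and θ = 347° = 6.056293 rad:
sin φ₂ = sin φ₁ cos δ + cos φ₁ sin δ cos θ = (0.590451)(0.918462) + (0.807074)(0.395510)(0.974370) = 0.853331
φ₂ = asin(0.853331) = 1.022341 rad = 58.576°.
Then Δλ = atan2(-0.071806, 0.414612) = -0.171487 rad, from sin θ sin δ cos φ₁ over cos δ − sin φ₁ sin φ₂.
λ₂ = λ₁ + Δλ = -141.077°.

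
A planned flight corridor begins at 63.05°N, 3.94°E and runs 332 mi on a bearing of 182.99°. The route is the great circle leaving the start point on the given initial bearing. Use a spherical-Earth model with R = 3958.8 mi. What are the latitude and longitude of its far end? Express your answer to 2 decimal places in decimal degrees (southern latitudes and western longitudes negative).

latitude 58.25°, longitude 3.46°

Central angle δ = d/R = 0.083864 rad.
Converting: φ₁ = 1.100430 rad, θ = 3.193778 rad.
Applying the spherical law of cosines for sides, sin φ₂ = sin φ₁ cos δ + cos φ₁ sin δ cos θ = 0.850358, so φ₂ = 58.25°.
Then Δλ = atan2(-0.001980, 0.238475) = -0.008304 rad, from sin θ sin δ cos φ₁ over cos δ − sin φ₁ sin φ₂.
λ₂ = λ₁ + Δλ = 3.46°.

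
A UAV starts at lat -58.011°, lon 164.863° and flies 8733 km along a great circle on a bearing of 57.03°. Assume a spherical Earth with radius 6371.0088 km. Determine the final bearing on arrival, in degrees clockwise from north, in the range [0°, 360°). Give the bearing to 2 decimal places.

The arc subtends δ = 8733/6371.0088 = 1.370741 rad at the centre.
Converting: φ₁ = -1.012483 rad, θ = 0.995361 rad.
sin φ₂ = sin φ₁ cos δ + cos φ₁ sin δ cos θ = (-0.848150)(0.198724) + (0.529756)(0.980055)(0.544200) = 0.113996
φ₂ = asin(0.113996) = 0.114244 rad = 6.546°.
For the longitude increment, Δλ = atan2( sin θ sin δ cos φ₁, cos δ − sin φ₁ sin φ₂ ) = atan2(0.435578, 0.295409) = 55.855°.
λ₂ = 164.863° + 55.855° = 220.718°, normalized to (−180°, 180°] → -139.282°.
The forward bearing on arrival equals the back-azimuth from the destination plus 180°.
Back-azimuth from P₂ (6.55°, -139.28°) to P₁ (-58.01°, 164.86°), with Δλ' = λ₁ − λ₂ = 304.15°: atan2( sin Δλ' cos φ₁ , cos φ₂ sin φ₁ − sin φ₂ cos φ₁ cos Δλ' ) = 206.57°.
Final bearing = (206.57° + 180°) mod 360° = 26.57°.

final bearing 26.57°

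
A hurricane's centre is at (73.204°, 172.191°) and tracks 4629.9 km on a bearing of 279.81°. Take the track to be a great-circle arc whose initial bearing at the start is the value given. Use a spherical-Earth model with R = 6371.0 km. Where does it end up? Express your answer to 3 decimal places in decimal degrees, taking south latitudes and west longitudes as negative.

latitude 48.434°, longitude 91.523°

The arc subtends δ = 4629.9/6371 = 0.726715 rad at the centre.
With φ₁ = 73.204° = 1.277651 rad and θ = 279.81° = 4.883606 rad:
sin φ₂ = sin φ₁ cos δ + cos φ₁ sin δ cos θ = (0.957340)(0.747361) + (0.288965)(0.664418)(0.170381) = 0.748191
φ₂ = asin(0.748191) = 0.845331 rad = 48.434°.
Then Δλ = atan2(-0.189186, 0.031089) = -1.407924 rad, from sin θ sin δ cos φ₁ over cos δ − sin φ₁ sin φ₂.
λ₂ = λ₁ + Δλ = 91.523°.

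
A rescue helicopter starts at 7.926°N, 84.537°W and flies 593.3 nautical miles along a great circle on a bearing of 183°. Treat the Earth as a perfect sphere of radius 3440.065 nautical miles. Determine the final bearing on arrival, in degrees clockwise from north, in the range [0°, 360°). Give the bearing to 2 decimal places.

Angular distance δ = d/R = 593.3 / 3440.065 = 0.172468 rad.
With φ₁ = 7.926° = 0.138335 rad and θ = 183° = 3.193953 rad:
sin φ₂ = sin φ₁ cos δ + cos φ₁ sin δ cos θ = (0.137894)(0.985164) + (0.990447)(0.171614)(-0.998630) = -0.033893
φ₂ = asin(-0.033893) = -0.033900 rad = -1.942°.
Δλ = atan2( sin θ sin δ cos φ₁ , cos δ − sin φ₁ sin φ₂ ) = atan2(-0.008896, 0.989838) = -0.008987 rad = -0.515°.
λ₂ = λ₁ + Δλ = -85.052°.
The forward bearing on arrival equals the back-azimuth from the destination plus 180°.
Back-azimuth from P₂ (-1.94°, -85.05°) to P₁ (7.93°, -84.54°), with Δλ' = λ₁ − λ₂ = 0.51°: atan2( sin Δλ' cos φ₁ , cos φ₂ sin φ₁ − sin φ₂ cos φ₁ cos Δλ' ) = 2.97°.
Final bearing = (2.97° + 180°) mod 360° = 182.97°.

final bearing 182.97°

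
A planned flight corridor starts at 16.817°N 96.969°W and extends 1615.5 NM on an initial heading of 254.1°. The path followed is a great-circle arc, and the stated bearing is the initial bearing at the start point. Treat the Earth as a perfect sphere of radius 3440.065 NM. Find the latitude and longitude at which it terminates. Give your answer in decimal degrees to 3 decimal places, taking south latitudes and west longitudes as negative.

Central angle δ = d/R = 0.469613 rad.
Start latitude φ₁ = 0.293512 rad; initial bearing θ = 4.434882 rad.
sin φ₂ = sin φ₁ cos δ + cos φ₁ sin δ cos θ = (0.289316)(0.891743) + (0.957234)(0.452541)(-0.273959) = 0.139320
φ₂ = asin(0.139320) = 0.139774 rad = 8.008°.
For the longitude increment, Δλ = atan2( sin θ sin δ cos φ₁, cos δ − sin φ₁ sin φ₂ ) = atan2(-0.416615, 0.851436) = -26.073°.
Hence λ₂ = -96.969° + -26.073° = -123.042°.

latitude 8.008°, longitude -123.042°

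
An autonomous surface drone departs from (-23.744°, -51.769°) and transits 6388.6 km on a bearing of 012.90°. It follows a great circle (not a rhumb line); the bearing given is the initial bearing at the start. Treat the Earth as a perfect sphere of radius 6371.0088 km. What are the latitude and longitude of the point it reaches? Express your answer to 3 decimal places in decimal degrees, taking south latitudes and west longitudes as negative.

latitude 32.379°, longitude -38.893°

Angular distance δ = d/R = 6388.6 / 6371.0088 = 1.002761 rad.
Converting: φ₁ = -0.414411 rad, θ = 0.225147 rad.
sin φ₂ = sin φ₁ cos δ + cos φ₁ sin δ cos θ = (-0.402651)(0.537977) + (0.915354)(0.842960)(0.974761) = 0.535515
φ₂ = asin(0.535515) = 0.565117 rad = 32.379°.
Then Δλ = atan2(0.172261, 0.753602) = 0.224723 rad, from sin θ sin δ cos φ₁ over cos δ − sin φ₁ sin φ₂.
λ₂ = λ₁ + Δλ = -38.893°.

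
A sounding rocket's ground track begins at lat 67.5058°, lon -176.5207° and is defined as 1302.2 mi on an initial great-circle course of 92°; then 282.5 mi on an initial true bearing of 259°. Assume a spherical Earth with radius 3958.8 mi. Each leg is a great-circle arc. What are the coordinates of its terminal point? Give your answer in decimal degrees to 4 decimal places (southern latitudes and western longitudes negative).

Apply the spherical direct solution leg by leg, carrying full precision between legs.
Leg 1: from (67.5058°, -176.5207°), δ = 1302.2/3958.8 = 0.328938 rad, θ = 92° → φ = 60.4668°, λ = -135.6051°.
Leg 2: from (60.4668°, -135.6051°), δ = 282.5/3958.8 = 0.071360 rad, θ = 259° → φ = 59.4459°, λ = -143.5187°.

latitude 59.4459°, longitude -143.5187°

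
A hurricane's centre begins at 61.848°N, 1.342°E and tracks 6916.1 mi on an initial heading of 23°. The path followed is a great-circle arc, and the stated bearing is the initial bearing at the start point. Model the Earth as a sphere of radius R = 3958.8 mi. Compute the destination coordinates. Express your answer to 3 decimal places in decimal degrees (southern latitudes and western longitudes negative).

latitude 15.843°, longitude 157.772°

The arc subtends δ = 6916.1/3958.8 = 1.747019 rad at the centre.
With φ₁ = 61.848° = 1.079451 rad and θ = 23° = 0.401426 rad:
sin φ₂ = sin φ₁ cos δ + cos φ₁ sin δ cos θ = (0.881699)(-0.175312) + (0.471812)(0.984513)(0.920505) = 0.273007
φ₂ = asin(0.273007) = 0.276517 rad = 15.843°.
Δλ = atan2( sin θ sin δ cos φ₁ , cos δ − sin φ₁ sin φ₂ ) = atan2(0.181497, -0.416022) = 2.730218 rad = 156.430°.
λ₂ = λ₁ + Δλ = 157.772°.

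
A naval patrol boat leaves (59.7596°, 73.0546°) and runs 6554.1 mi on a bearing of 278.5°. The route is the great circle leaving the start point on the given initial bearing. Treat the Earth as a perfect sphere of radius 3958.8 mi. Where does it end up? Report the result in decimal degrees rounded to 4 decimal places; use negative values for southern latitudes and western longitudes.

latitude 0.0583°, longitude -26.7265°

The arc subtends δ = 6554.1/3958.8 = 1.655577 rad at the centre.
Start latitude φ₁ = 1.043002 rad; initial bearing θ = 4.860742 rad.
Applying the spherical law of cosines for sides, sin φ₂ = sin φ₁ cos δ + cos φ₁ sin δ cos θ = 0.001017, so φ₂ = 0.0583°.
Δλ = atan2( sin θ sin δ cos φ₁ , cos δ − sin φ₁ sin φ₂ ) = atan2(-0.496308, -0.085559) = -1.741508 rad = -99.7811°.
Hence λ₂ = 73.0546° + -99.7811° = -26.7265°.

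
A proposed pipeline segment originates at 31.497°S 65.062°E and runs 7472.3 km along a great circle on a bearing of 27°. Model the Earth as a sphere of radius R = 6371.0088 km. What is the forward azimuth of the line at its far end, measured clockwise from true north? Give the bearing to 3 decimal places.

Angular distance δ = d/R = 7472.3 / 6371.0088 = 1.172860 rad.
Converting: φ₁ = -0.549726 rad, θ = 0.471239 rad.
sin φ₂ = sin φ₁ cos δ + cos φ₁ sin δ cos θ = (-0.522454)(0.387517) + (0.852668)(0.921863)(0.891007) = 0.497909
φ₂ = asin(0.497909) = 0.521186 rad = 29.862°.
Δλ = atan2( sin θ sin δ cos φ₁ , cos δ − sin φ₁ sin φ₂ ) = atan2(0.356856, 0.647651) = 0.503610 rad = 28.855°.
λ₂ = 65.062° + 28.855° = 93.917°.
The forward bearing on arrival equals the back-azimuth from the destination plus 180°.
Back-azimuth from P₂ (29.862°, 93.917°) to P₁ (-31.497°, 65.062°), with Δλ' = λ₁ − λ₂ = -28.855°: atan2( sin Δλ' cos φ₁ , cos φ₂ sin φ₁ − sin φ₂ cos φ₁ cos Δλ' ) = 206.511°.
Final bearing = (206.511° + 180°) mod 360° = 26.511°.

final bearing 26.511°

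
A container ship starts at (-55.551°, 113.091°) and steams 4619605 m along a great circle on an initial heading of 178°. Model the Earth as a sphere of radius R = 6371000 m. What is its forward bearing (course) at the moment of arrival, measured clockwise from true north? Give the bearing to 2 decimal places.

Angular distance δ = d/R = 4619605 / 6371000 = 0.725099 rad.
Start latitude φ₁ = -0.969548 rad; initial bearing θ = 3.106686 rad.
Destination latitude: φ₂ = arcsin( sin φ₁ cos δ + cos φ₁ sin δ cos θ ) = arcsin(-0.992112) = -82.799°.
Δλ = atan2( sin θ sin δ cos φ₁ , cos δ − sin φ₁ sin φ₂ ) = atan2(0.013093, -0.069691) = 2.955888 rad = 169.360°.
λ₂ = 113.091° + 169.360° = 282.451°, normalized to (−180°, 180°] → -77.549°.
The forward bearing on arrival equals the back-azimuth from the destination plus 180°.
Back-azimuth from P₂ (-82.80°, -77.55°) to P₁ (-55.55°, 113.09°), with Δλ' = λ₁ − λ₂ = 190.64°: atan2( sin Δλ' cos φ₁ , cos φ₂ sin φ₁ − sin φ₂ cos φ₁ cos Δλ' ) = 189.06°.
Final bearing = (189.06° + 180°) mod 360° = 9.06°.

final bearing 9.06°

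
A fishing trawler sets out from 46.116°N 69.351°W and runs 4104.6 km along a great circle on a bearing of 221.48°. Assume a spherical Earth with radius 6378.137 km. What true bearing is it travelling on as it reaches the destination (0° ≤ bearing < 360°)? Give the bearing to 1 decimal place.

δ = 4104.6/6378.137 = 0.643542 rad (36.8722°).
With φ₁ = 46.116° = 0.804876 rad and θ = 221.48° = 3.865555 rad:
Applying the spherical law of cosines for sides, sin φ₂ = sin φ₁ cos δ + cos φ₁ sin δ cos θ = 0.264959, so φ₂ = 15.365°.
For the longitude increment, Δλ = atan2( sin θ sin δ cos φ₁, cos δ − sin φ₁ sin φ₂ ) = atan2(-0.275503, 0.609008) = -24.341°.
λ₂ = -69.351° + -24.341° = -93.692°.
The forward bearing on arrival equals the back-azimuth from the destination plus 180°.
Back-azimuth from P₂ (15.4°, -93.7°) to P₁ (46.1°, -69.4°), with Δλ' = λ₁ − λ₂ = 24.3°: atan2( sin Δλ' cos φ₁ , cos φ₂ sin φ₁ − sin φ₂ cos φ₁ cos Δλ' ) = 28.4°.
Final bearing = (28.4° + 180°) mod 360° = 208.4°.

final bearing 208.4°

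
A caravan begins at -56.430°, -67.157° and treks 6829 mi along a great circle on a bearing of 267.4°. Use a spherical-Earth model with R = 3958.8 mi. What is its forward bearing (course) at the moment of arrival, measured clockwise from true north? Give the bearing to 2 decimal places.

The arc subtends δ = 6829/3958.8 = 1.725018 rad at the centre.
With φ₁ = -56.430° = -0.984889 rad and θ = 267.4° = 4.667010 rad:
sin φ₂ = sin φ₁ cos δ + cos φ₁ sin δ cos θ = (-0.833211)(-0.153611) + (0.552955)(0.988131)(-0.045363) = 0.103204
φ₂ = asin(0.103204) = 0.103388 rad = 5.924°.
Then Δλ = atan2(-0.545830, -0.067620) = -1.694053 rad, from sin θ sin δ cos φ₁ over cos δ − sin φ₁ sin φ₂.
Hence λ₂ = -67.157° + -97.062° = -164.219°.
The forward bearing on arrival equals the back-azimuth from the destination plus 180°.
Back-azimuth from P₂ (5.92°, -164.22°) to P₁ (-56.43°, -67.16°), with Δλ' = λ₁ − λ₂ = 97.06°: atan2( sin Δλ' cos φ₁ , cos φ₂ sin φ₁ − sin φ₂ cos φ₁ cos Δλ' ) = 146.27°.
Final bearing = (146.27° + 180°) mod 360° = 326.27°.

final bearing 326.27°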